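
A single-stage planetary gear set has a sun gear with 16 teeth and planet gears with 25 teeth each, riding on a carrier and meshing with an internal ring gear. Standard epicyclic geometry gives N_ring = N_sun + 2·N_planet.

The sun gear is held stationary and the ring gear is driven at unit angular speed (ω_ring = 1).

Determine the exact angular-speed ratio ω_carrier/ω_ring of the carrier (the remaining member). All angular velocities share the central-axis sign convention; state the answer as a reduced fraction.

33/41

N_ring = 16 + 2·25 = 66
16(ω_s−ω_c) = −66(ω_r−ω_c),  ω_s=0, ω_r=1
16(0−ω_c) = −66(1−ω_c)  ⇒  82ω_c = 66  ⇒  ω_c = 33/41
ω_c/ω_r = 33/41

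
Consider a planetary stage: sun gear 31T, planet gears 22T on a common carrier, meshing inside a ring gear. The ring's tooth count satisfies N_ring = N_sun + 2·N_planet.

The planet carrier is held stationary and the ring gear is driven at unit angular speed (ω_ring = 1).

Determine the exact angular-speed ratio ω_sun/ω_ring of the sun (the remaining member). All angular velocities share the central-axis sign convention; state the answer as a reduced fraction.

-75/31

N_ring = 31 + 2·22 = 75
31(ω_s−ω_c) = −75(ω_r−ω_c),  ω_c=0, ω_r=1
ω_s = 0 − (75/31)(1−0) = -75/31
ω_s/ω_r = -75/31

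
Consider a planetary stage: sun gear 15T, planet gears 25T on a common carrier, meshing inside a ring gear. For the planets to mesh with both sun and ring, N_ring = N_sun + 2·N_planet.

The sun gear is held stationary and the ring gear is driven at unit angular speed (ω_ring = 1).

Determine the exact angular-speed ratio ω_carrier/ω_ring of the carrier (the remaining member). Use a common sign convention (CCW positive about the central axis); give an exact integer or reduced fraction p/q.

N_ring = 15 + 2·25 = 65
15(ω_s−ω_c) = −65(ω_r−ω_c),  ω_s=0, ω_r=1
15(0−ω_c) = −65(1−ω_c)  ⇒  80ω_c = 65  ⇒  ω_c = 13/16
ω_c/ω_r = 13/16

13/16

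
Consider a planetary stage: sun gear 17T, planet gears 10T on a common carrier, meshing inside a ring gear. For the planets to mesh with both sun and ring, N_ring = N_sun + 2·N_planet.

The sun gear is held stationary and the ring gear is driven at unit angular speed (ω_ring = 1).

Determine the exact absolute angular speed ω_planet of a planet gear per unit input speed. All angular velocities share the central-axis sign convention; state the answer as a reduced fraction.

N_ring = 17 + 2·10 = 37
17(ω_s−ω_c) = −37(ω_r−ω_c),  ω_s=0, ω_r=1
17(0−ω_c) = −37(1−ω_c)  ⇒  54ω_c = 37  ⇒  ω_c = 37/54
sun–planet: 17·(0−37/54) = −10·(ω_p−ω_c)  ⇒  ω_p−ω_c = −(17/10)·(-37/54) = 629/540
ω_p = 37/54 + 629/540 = 37/20

37/20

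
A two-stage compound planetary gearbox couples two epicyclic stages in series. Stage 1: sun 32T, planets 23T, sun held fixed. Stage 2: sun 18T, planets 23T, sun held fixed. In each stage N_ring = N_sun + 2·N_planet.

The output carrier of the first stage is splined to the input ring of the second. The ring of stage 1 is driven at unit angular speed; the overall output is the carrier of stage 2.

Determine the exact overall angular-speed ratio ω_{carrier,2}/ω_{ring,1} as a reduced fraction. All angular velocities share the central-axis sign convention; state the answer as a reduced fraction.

1248/2255

Stage 1: N_ring = 32 + 2·23 = 78
Stage 1: 32(ω_s−ω_c) = −78(ω_r−ω_c),  ω_s=0, ω_r=1
Stage 1: 32(0−ω_c) = −78(1−ω_c)  ⇒  110ω_c = 78  ⇒  ω_c = 39/55
  ⇒ ω_c¹/ω_r¹ = 39/55
Stage 2: N_ring = 18 + 2·23 = 64
Stage 2: 18(ω_s−ω_c) = −64(ω_r−ω_c),  ω_s=0, ω_r=1
Stage 2: 18(0−ω_c) = −64(1−ω_c)  ⇒  82ω_c = 64  ⇒  ω_c = 32/41
  ⇒ ω_c²/ω_r² = 32/41
Coupling ω_r² = ω_c¹ ⇒ overall = 39/55 × 32/41 = 1248/2255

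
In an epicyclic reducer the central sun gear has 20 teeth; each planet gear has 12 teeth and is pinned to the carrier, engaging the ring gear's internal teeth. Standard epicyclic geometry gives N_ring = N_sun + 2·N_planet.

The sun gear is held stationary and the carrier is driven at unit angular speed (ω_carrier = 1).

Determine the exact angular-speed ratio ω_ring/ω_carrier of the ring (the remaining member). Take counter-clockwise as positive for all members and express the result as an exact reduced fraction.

16/11

N_ring = 20 + 2·12 = 44
20(ω_s−ω_c) = −44(ω_r−ω_c),  ω_s=0, ω_c=1
ω_r = 1 − (20/44)(0−1) = 16/11
ω_r/ω_c = 16/11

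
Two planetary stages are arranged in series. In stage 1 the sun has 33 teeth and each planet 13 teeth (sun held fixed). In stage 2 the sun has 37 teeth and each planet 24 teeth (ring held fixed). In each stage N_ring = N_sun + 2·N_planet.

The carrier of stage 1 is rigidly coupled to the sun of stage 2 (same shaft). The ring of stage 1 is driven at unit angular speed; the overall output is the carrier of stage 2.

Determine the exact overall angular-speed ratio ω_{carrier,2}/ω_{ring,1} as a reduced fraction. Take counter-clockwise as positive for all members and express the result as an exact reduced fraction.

Stage 1: N_ring = 33 + 2·13 = 59
Stage 1: 33(ω_s−ω_c) = −59(ω_r−ω_c),  ω_s=0, ω_r=1
Stage 1: 33(0−ω_c) = −59(1−ω_c)  ⇒  92ω_c = 59  ⇒  ω_c = 59/92
  ⇒ ω_c¹/ω_r¹ = 59/92
Stage 2: N_ring = 37 + 2·24 = 85
Stage 2: 37(ω_s−ω_c) = −85(ω_r−ω_c),  ω_r=0, ω_s=1
Stage 2: 37(1−ω_c) = −85(0−ω_c)  ⇒  122ω_c = 37  ⇒  ω_c = 37/122
  ⇒ ω_c²/ω_s² = 37/122
Coupling ω_s² = ω_c¹ ⇒ overall = 59/92 × 37/122 = 2183/11224

2183/11224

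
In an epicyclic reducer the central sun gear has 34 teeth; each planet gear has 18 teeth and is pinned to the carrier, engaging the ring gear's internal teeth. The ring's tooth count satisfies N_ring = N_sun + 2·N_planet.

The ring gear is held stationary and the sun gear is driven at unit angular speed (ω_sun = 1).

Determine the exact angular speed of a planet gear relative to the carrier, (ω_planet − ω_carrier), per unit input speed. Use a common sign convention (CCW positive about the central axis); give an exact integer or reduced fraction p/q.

-595/468

N_ring = 34 + 2·18 = 70
34(ω_s−ω_c) = −70(ω_r−ω_c),  ω_r=0, ω_s=1
34(1−ω_c) = −70(0−ω_c)  ⇒  104ω_c = 34  ⇒  ω_c = 17/52
sun–planet: 34·(1−17/52) = −18·(ω_p−ω_c)  ⇒  ω_p−ω_c = −(34/18)·(35/52) = -595/468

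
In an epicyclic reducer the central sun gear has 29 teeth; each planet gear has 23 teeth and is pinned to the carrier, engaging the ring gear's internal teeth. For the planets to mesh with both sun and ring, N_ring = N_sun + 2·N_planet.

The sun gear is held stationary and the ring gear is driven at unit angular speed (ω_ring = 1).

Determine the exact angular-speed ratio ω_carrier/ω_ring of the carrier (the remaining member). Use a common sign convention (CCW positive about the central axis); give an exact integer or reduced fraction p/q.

75/104

N_ring = 29 + 2·23 = 75
29(ω_s−ω_c) = −75(ω_r−ω_c),  ω_s=0, ω_r=1
29(0−ω_c) = −75(1−ω_c)  ⇒  104ω_c = 75  ⇒  ω_c = 75/104
ω_c/ω_r = 75/104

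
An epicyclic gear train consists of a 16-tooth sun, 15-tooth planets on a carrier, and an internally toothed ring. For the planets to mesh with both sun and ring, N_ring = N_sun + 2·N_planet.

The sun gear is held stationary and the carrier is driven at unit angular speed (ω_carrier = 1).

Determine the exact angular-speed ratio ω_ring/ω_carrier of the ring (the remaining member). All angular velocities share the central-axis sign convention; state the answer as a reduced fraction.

31/23

N_ring = 16 + 2·15 = 46
16(ω_s−ω_c) = −46(ω_r−ω_c),  ω_s=0, ω_c=1
ω_r = 1 − (16/46)(0−1) = 31/23
ω_r/ω_c = 31/23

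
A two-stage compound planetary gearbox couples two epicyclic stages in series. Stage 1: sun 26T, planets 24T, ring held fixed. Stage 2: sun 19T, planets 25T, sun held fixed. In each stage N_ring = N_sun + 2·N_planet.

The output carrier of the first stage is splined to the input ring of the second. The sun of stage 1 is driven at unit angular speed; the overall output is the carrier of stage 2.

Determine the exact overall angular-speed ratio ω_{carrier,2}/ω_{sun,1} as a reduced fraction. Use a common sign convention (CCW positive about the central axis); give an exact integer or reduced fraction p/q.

897/4400

Stage 1: N_ring = 26 + 2·24 = 74
Stage 1: 26(ω_s−ω_c) = −74(ω_r−ω_c),  ω_r=0, ω_s=1
Stage 1: 26(1−ω_c) = −74(0−ω_c)  ⇒  100ω_c = 26  ⇒  ω_c = 13/50
  ⇒ ω_c¹/ω_s¹ = 13/50
Stage 2: N_ring = 19 + 2·25 = 69
Stage 2: 19(ω_s−ω_c) = −69(ω_r−ω_c),  ω_s=0, ω_r=1
Stage 2: 19(0−ω_c) = −69(1−ω_c)  ⇒  88ω_c = 69  ⇒  ω_c = 69/88
  ⇒ ω_c²/ω_r² = 69/88
Coupling ω_r² = ω_c¹ ⇒ overall = 13/50 × 69/88 = 897/4400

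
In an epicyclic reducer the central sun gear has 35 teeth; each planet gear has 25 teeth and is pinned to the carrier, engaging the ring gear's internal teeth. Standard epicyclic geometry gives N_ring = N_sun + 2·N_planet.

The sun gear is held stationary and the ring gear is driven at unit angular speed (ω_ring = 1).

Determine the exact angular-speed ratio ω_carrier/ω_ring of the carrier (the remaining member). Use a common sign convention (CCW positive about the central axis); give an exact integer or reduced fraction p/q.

N_ring = 35 + 2·25 = 85
35(ω_s−ω_c) = −85(ω_r−ω_c),  ω_s=0, ω_r=1
35(0−ω_c) = −85(1−ω_c)  ⇒  120ω_c = 85  ⇒  ω_c = 17/24
ω_c/ω_r = 17/24

17/24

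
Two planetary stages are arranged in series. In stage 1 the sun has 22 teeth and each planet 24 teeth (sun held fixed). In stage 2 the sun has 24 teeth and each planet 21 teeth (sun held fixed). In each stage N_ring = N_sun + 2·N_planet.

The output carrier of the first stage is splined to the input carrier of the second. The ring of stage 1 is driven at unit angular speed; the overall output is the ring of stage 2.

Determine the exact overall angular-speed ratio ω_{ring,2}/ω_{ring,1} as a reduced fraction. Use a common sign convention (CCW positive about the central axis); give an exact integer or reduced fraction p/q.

Stage 1: N_ring = 22 + 2·24 = 70
Stage 1: 22(ω_s−ω_c) = −70(ω_r−ω_c),  ω_s=0, ω_r=1
Stage 1: 22(0−ω_c) = −70(1−ω_c)  ⇒  92ω_c = 70  ⇒  ω_c = 35/46
  ⇒ ω_c¹/ω_r¹ = 35/46
Stage 2: N_ring = 24 + 2·21 = 66
Stage 2: 24(ω_s−ω_c) = −66(ω_r−ω_c),  ω_s=0, ω_c=1
Stage 2: ω_r = 1 − (24/66)(0−1) = 15/11
  ⇒ ω_r²/ω_c² = 15/11
Coupling ω_c² = ω_c¹ ⇒ overall = 35/46 × 15/11 = 525/506

525/506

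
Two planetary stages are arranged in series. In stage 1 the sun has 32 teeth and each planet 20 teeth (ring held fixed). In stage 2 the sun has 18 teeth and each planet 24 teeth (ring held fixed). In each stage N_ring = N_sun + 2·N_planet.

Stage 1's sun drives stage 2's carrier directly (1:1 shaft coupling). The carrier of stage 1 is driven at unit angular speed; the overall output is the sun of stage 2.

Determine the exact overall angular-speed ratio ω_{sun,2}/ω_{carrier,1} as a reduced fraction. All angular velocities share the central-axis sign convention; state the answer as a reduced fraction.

Stage 1: N_ring = 32 + 2·20 = 72
Stage 1: 32(ω_s−ω_c) = −72(ω_r−ω_c),  ω_r=0, ω_c=1
Stage 1: ω_s = 1 − (72/32)(0−1) = 13/4
  ⇒ ω_s¹/ω_c¹ = 13/4
Stage 2: N_ring = 18 + 2·24 = 66
Stage 2: 18(ω_s−ω_c) = −66(ω_r−ω_c),  ω_r=0, ω_c=1
Stage 2: ω_s = 1 − (66/18)(0−1) = 14/3
  ⇒ ω_s²/ω_c² = 14/3
Coupling ω_c² = ω_s¹ ⇒ overall = 13/4 × 14/3 = 91/6

91/6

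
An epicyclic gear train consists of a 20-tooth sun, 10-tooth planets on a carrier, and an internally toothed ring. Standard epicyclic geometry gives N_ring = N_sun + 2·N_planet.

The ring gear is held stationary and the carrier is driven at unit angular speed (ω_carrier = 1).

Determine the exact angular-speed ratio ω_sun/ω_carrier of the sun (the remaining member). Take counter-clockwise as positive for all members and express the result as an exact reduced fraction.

3

N_ring = 20 + 2·10 = 40
20(ω_s−ω_c) = −40(ω_r−ω_c),  ω_r=0, ω_c=1
ω_s = 1 − (40/20)(0−1) = 3
ω_s/ω_c = 3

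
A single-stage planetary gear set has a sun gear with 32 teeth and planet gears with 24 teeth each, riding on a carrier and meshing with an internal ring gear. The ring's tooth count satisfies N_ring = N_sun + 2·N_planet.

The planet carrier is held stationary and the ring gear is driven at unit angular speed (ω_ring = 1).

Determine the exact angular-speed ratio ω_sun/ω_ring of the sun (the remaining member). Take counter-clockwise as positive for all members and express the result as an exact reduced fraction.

N_ring = 32 + 2·24 = 80
32(ω_s−ω_c) = −80(ω_r−ω_c),  ω_c=0, ω_r=1
ω_s = 0 − (80/32)(1−0) = -5/2
ω_s/ω_r = -5/2

-5/2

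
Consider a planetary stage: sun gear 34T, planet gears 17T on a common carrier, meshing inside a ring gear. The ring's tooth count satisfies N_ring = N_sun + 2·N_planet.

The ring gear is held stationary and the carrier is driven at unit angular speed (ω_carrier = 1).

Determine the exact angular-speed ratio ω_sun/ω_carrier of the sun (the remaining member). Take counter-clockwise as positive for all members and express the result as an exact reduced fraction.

N_ring = 34 + 2·17 = 68
34(ω_s−ω_c) = −68(ω_r−ω_c),  ω_r=0, ω_c=1
ω_s = 1 − (68/34)(0−1) = 3
ω_s/ω_c = 3

3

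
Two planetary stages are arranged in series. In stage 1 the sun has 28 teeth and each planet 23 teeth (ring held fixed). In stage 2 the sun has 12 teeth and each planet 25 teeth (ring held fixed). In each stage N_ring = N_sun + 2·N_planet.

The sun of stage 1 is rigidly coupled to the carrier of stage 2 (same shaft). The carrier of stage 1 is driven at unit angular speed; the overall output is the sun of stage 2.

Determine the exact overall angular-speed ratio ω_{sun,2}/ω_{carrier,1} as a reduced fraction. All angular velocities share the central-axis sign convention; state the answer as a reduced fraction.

629/28

Stage 1: N_ring = 28 + 2·23 = 74
Stage 1: 28(ω_s−ω_c) = −74(ω_r−ω_c),  ω_r=0, ω_c=1
Stage 1: ω_s = 1 − (74/28)(0−1) = 51/14
  ⇒ ω_s¹/ω_c¹ = 51/14
Stage 2: N_ring = 12 + 2·25 = 62
Stage 2: 12(ω_s−ω_c) = −62(ω_r−ω_c),  ω_r=0, ω_c=1
Stage 2: ω_s = 1 − (62/12)(0−1) = 37/6
  ⇒ ω_s²/ω_c² = 37/6
Coupling ω_c² = ω_s¹ ⇒ overall = 51/14 × 37/6 = 629/28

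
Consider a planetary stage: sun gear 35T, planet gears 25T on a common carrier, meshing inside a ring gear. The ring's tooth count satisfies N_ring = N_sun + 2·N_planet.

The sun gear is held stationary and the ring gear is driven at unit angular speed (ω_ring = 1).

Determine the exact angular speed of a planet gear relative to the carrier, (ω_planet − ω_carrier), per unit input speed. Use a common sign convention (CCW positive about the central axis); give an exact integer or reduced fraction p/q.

119/120

N_ring = 35 + 2·25 = 85
35(ω_s−ω_c) = −85(ω_r−ω_c),  ω_s=0, ω_r=1
35(0−ω_c) = −85(1−ω_c)  ⇒  120ω_c = 85  ⇒  ω_c = 17/24
sun–planet: 35·(0−17/24) = −25·(ω_p−ω_c)  ⇒  ω_p−ω_c = −(35/25)·(-17/24) = 119/120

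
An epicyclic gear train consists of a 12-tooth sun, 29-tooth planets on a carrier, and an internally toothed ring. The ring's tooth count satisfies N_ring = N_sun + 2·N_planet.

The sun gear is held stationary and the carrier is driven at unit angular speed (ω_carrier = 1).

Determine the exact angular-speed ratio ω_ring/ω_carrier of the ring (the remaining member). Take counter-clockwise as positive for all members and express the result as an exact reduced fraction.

N_ring = 12 + 2·29 = 70
12(ω_s−ω_c) = −70(ω_r−ω_c),  ω_s=0, ω_c=1
ω_r = 1 − (12/70)(0−1) = 41/35
ω_r/ω_c = 41/35

41/35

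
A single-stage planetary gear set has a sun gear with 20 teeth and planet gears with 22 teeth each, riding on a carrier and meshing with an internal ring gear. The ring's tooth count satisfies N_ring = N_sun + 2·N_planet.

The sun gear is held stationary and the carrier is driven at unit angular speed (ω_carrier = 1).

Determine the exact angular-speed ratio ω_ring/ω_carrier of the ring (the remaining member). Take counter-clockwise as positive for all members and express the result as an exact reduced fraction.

21/16

N_ring = 20 + 2·22 = 64
20(ω_s−ω_c) = −64(ω_r−ω_c),  ω_s=0, ω_c=1
ω_r = 1 − (20/64)(0−1) = 21/16
ω_r/ω_c = 21/16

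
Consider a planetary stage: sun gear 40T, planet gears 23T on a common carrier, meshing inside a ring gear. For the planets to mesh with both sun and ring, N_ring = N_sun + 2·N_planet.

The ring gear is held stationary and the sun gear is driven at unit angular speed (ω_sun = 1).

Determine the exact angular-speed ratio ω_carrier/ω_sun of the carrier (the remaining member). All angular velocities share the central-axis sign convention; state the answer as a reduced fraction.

20/63

N_ring = 40 + 2·23 = 86
40(ω_s−ω_c) = −86(ω_r−ω_c),  ω_r=0, ω_s=1
40(1−ω_c) = −86(0−ω_c)  ⇒  126ω_c = 40  ⇒  ω_c = 20/63
ω_c/ω_s = 20/63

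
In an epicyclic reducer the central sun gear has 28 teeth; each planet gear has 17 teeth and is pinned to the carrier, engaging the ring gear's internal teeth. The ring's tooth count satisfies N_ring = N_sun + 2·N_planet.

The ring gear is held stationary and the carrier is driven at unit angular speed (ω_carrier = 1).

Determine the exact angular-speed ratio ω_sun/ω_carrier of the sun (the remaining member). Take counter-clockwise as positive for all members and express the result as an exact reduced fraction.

45/14

N_ring = 28 + 2·17 = 62
28(ω_s−ω_c) = −62(ω_r−ω_c),  ω_r=0, ω_c=1
ω_s = 1 − (62/28)(0−1) = 45/14
ω_s/ω_c = 45/14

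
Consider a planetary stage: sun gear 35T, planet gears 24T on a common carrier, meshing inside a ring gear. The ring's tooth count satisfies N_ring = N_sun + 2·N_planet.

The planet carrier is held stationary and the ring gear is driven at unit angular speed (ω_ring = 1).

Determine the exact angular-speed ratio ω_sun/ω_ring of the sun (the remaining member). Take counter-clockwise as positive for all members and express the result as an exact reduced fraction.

-83/35

N_ring = 35 + 2·24 = 83
35(ω_s−ω_c) = −83(ω_r−ω_c),  ω_c=0, ω_r=1
ω_s = 0 − (83/35)(1−0) = -83/35
ω_s/ω_r = -83/35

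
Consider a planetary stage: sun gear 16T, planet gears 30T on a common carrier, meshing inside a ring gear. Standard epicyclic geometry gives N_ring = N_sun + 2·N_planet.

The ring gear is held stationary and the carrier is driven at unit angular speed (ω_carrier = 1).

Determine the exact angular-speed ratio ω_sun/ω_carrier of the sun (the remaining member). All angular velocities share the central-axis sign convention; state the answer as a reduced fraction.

23/4

N_ring = 16 + 2·30 = 76
16(ω_s−ω_c) = −76(ω_r−ω_c),  ω_r=0, ω_c=1
ω_s = 1 − (76/16)(0−1) = 23/4
ω_s/ω_c = 23/4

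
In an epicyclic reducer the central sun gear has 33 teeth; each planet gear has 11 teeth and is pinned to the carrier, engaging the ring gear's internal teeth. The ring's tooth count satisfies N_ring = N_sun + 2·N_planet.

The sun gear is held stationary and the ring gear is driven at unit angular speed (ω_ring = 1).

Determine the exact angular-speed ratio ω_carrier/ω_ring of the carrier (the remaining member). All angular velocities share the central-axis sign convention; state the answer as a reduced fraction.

N_ring = 33 + 2·11 = 55
33(ω_s−ω_c) = −55(ω_r−ω_c),  ω_s=0, ω_r=1
33(0−ω_c) = −55(1−ω_c)  ⇒  88ω_c = 55  ⇒  ω_c = 5/8
ω_c/ω_r = 5/8

5/8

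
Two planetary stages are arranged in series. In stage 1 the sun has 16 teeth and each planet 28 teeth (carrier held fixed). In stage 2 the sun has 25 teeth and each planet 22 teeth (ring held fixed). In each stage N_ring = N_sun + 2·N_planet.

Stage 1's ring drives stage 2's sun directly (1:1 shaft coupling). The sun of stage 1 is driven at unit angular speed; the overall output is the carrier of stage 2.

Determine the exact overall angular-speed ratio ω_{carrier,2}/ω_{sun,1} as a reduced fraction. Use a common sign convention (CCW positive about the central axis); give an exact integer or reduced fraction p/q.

-25/423

Stage 1: N_ring = 16 + 2·28 = 72
Stage 1: 16(ω_s−ω_c) = −72(ω_r−ω_c),  ω_c=0, ω_s=1
Stage 1: ω_r = 0 − (16/72)(1−0) = -2/9
  ⇒ ω_r¹/ω_s¹ = -2/9
Stage 2: N_ring = 25 + 2·22 = 69
Stage 2: 25(ω_s−ω_c) = −69(ω_r−ω_c),  ω_r=0, ω_s=1
Stage 2: 25(1−ω_c) = −69(0−ω_c)  ⇒  94ω_c = 25  ⇒  ω_c = 25/94
  ⇒ ω_c²/ω_s² = 25/94
Coupling ω_s² = ω_r¹ ⇒ overall = -2/9 × 25/94 = -25/423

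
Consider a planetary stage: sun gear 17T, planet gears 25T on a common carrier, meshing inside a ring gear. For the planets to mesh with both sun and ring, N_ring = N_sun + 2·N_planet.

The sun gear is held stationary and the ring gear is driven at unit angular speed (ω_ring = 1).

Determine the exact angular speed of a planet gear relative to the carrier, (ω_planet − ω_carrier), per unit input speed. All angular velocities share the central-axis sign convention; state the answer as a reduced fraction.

1139/2100

N_ring = 17 + 2·25 = 67
17(ω_s−ω_c) = −67(ω_r−ω_c),  ω_s=0, ω_r=1
17(0−ω_c) = −67(1−ω_c)  ⇒  84ω_c = 67  ⇒  ω_c = 67/84
sun–planet: 17·(0−67/84) = −25·(ω_p−ω_c)  ⇒  ω_p−ω_c = −(17/25)·(-67/84) = 1139/2100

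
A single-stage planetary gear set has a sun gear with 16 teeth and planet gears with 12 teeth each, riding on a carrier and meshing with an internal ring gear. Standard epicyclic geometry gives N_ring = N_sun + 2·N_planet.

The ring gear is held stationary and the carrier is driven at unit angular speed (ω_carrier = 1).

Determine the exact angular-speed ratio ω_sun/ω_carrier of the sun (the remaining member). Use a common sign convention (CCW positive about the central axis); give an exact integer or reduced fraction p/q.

7/2

N_ring = 16 + 2·12 = 40
16(ω_s−ω_c) = −40(ω_r−ω_c),  ω_r=0, ω_c=1
ω_s = 1 − (40/16)(0−1) = 7/2
ω_s/ω_c = 7/2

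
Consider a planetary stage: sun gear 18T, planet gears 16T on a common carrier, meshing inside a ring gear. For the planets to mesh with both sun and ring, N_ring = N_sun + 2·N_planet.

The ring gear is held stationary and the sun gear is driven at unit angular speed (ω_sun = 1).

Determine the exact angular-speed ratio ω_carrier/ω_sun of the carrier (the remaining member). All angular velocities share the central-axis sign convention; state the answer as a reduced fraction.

N_ring = 18 + 2·16 = 50
18(ω_s−ω_c) = −50(ω_r−ω_c),  ω_r=0, ω_s=1
18(1−ω_c) = −50(0−ω_c)  ⇒  68ω_c = 18  ⇒  ω_c = 9/34
ω_c/ω_s = 9/34

9/34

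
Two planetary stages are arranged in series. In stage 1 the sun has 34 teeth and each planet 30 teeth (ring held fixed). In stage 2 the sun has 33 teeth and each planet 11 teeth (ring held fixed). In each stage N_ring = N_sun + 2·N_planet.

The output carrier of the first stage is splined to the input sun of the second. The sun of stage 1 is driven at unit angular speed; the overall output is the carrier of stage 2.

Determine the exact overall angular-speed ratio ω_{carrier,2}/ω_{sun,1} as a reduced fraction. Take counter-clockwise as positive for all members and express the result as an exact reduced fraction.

51/512

Stage 1: N_ring = 34 + 2·30 = 94
Stage 1: 34(ω_s−ω_c) = −94(ω_r−ω_c),  ω_r=0, ω_s=1
Stage 1: 34(1−ω_c) = −94(0−ω_c)  ⇒  128ω_c = 34  ⇒  ω_c = 17/64
  ⇒ ω_c¹/ω_s¹ = 17/64
Stage 2: N_ring = 33 + 2·11 = 55
Stage 2: 33(ω_s−ω_c) = −55(ω_r−ω_c),  ω_r=0, ω_s=1
Stage 2: 33(1−ω_c) = −55(0−ω_c)  ⇒  88ω_c = 33  ⇒  ω_c = 3/8
  ⇒ ω_c²/ω_s² = 3/8
Coupling ω_s² = ω_c¹ ⇒ overall = 17/64 × 3/8 = 51/512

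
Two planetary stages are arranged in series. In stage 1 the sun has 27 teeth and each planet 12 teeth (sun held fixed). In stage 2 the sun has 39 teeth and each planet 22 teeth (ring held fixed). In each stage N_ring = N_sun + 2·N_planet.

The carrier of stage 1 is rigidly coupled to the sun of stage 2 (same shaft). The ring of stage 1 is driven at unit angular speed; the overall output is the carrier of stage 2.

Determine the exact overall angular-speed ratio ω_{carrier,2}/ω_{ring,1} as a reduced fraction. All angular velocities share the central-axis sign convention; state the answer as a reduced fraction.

Stage 1: N_ring = 27 + 2·12 = 51
Stage 1: 27(ω_s−ω_c) = −51(ω_r−ω_c),  ω_s=0, ω_r=1
Stage 1: 27(0−ω_c) = −51(1−ω_c)  ⇒  78ω_c = 51  ⇒  ω_c = 17/26
  ⇒ ω_c¹/ω_r¹ = 17/26
Stage 2: N_ring = 39 + 2·22 = 83
Stage 2: 39(ω_s−ω_c) = −83(ω_r−ω_c),  ω_r=0, ω_s=1
Stage 2: 39(1−ω_c) = −83(0−ω_c)  ⇒  122ω_c = 39  ⇒  ω_c = 39/122
  ⇒ ω_c²/ω_s² = 39/122
Coupling ω_s² = ω_c¹ ⇒ overall = 17/26 × 39/122 = 51/244

51/244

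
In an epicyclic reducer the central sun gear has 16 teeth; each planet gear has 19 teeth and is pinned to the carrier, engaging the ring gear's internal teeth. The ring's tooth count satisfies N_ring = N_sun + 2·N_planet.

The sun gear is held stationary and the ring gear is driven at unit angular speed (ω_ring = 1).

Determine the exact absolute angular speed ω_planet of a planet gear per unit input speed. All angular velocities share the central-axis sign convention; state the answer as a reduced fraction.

27/19

N_ring = 16 + 2·19 = 54
16(ω_s−ω_c) = −54(ω_r−ω_c),  ω_s=0, ω_r=1
16(0−ω_c) = −54(1−ω_c)  ⇒  70ω_c = 54  ⇒  ω_c = 27/35
sun–planet: 16·(0−27/35) = −19·(ω_p−ω_c)  ⇒  ω_p−ω_c = −(16/19)·(-27/35) = 432/665
ω_p = 27/35 + 432/665 = 27/19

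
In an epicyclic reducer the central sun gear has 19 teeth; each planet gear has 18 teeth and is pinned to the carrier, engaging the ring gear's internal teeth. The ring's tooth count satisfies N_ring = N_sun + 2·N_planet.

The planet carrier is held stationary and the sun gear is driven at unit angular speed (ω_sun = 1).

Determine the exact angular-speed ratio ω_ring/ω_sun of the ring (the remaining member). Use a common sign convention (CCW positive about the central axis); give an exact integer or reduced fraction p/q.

N_ring = 19 + 2·18 = 55
19(ω_s−ω_c) = −55(ω_r−ω_c),  ω_c=0, ω_s=1
ω_r = 0 − (19/55)(1−0) = -19/55
ω_r/ω_s = -19/55

-19/55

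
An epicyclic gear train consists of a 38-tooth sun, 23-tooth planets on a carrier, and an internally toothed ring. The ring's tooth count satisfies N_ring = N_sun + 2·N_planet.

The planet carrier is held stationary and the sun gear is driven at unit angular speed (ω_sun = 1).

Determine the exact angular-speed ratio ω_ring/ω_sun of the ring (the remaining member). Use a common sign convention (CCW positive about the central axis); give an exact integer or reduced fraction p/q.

-19/42

N_ring = 38 + 2·23 = 84
38(ω_s−ω_c) = −84(ω_r−ω_c),  ω_c=0, ω_s=1
ω_r = 0 − (38/84)(1−0) = -19/42
ω_r/ω_s = -19/42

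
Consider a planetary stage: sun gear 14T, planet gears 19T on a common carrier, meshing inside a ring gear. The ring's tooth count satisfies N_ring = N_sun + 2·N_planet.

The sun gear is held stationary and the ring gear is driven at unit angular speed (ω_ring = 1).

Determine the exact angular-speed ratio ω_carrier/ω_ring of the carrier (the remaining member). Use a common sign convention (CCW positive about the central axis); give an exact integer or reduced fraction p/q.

N_ring = 14 + 2·19 = 52
14(ω_s−ω_c) = −52(ω_r−ω_c),  ω_s=0, ω_r=1
14(0−ω_c) = −52(1−ω_c)  ⇒  66ω_c = 52  ⇒  ω_c = 26/33
ω_c/ω_r = 26/33

26/33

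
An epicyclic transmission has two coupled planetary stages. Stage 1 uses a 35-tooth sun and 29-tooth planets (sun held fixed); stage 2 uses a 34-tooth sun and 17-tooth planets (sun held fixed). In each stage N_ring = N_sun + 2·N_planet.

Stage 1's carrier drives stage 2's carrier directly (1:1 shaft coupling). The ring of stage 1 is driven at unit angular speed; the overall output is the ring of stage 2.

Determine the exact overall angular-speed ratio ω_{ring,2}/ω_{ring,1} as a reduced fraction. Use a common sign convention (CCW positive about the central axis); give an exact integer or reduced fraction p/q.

279/256

Stage 1: N_ring = 35 + 2·29 = 93
Stage 1: 35(ω_s−ω_c) = −93(ω_r−ω_c),  ω_s=0, ω_r=1
Stage 1: 35(0−ω_c) = −93(1−ω_c)  ⇒  128ω_c = 93  ⇒  ω_c = 93/128
  ⇒ ω_c¹/ω_r¹ = 93/128
Stage 2: N_ring = 34 + 2·17 = 68
Stage 2: 34(ω_s−ω_c) = −68(ω_r−ω_c),  ω_s=0, ω_c=1
Stage 2: ω_r = 1 − (34/68)(0−1) = 3/2
  ⇒ ω_r²/ω_c² = 3/2
Coupling ω_c² = ω_c¹ ⇒ overall = 93/128 × 3/2 = 279/256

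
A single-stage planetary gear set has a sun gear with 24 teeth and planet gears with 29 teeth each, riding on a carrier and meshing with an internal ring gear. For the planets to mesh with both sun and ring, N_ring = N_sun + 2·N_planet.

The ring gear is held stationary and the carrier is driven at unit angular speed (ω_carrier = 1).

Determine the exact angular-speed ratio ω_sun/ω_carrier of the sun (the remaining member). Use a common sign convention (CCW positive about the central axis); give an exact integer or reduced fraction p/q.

53/12

N_ring = 24 + 2·29 = 82
24(ω_s−ω_c) = −82(ω_r−ω_c),  ω_r=0, ω_c=1
ω_s = 1 − (82/24)(0−1) = 53/12
ω_s/ω_c = 53/12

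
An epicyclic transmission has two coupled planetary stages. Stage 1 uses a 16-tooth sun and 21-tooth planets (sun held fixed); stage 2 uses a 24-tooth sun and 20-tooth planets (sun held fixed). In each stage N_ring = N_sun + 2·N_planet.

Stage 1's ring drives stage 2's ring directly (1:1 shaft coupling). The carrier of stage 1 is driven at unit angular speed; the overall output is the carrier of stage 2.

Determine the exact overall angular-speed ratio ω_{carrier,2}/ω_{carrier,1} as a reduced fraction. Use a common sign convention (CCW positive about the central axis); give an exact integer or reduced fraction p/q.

Stage 1: N_ring = 16 + 2·21 = 58
Stage 1: 16(ω_s−ω_c) = −58(ω_r−ω_c),  ω_s=0, ω_c=1
Stage 1: ω_r = 1 − (16/58)(0−1) = 37/29
  ⇒ ω_r¹/ω_c¹ = 37/29
Stage 2: N_ring = 24 + 2·20 = 64
Stage 2: 24(ω_s−ω_c) = −64(ω_r−ω_c),  ω_s=0, ω_r=1
Stage 2: 24(0−ω_c) = −64(1−ω_c)  ⇒  88ω_c = 64  ⇒  ω_c = 8/11
  ⇒ ω_c²/ω_r² = 8/11
Coupling ω_r² = ω_r¹ ⇒ overall = 37/29 × 8/11 = 296/319

296/319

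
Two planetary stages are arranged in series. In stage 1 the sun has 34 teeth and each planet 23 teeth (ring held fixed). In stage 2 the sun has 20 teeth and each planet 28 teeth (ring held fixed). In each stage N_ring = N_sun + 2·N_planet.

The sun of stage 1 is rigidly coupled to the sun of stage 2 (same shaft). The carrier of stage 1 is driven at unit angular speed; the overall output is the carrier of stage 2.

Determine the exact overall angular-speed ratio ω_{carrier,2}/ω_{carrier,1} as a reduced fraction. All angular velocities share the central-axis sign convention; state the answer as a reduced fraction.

95/136

Stage 1: N_ring = 34 + 2·23 = 80
Stage 1: 34(ω_s−ω_c) = −80(ω_r−ω_c),  ω_r=0, ω_c=1
Stage 1: ω_s = 1 − (80/34)(0−1) = 57/17
  ⇒ ω_s¹/ω_c¹ = 57/17
Stage 2: N_ring = 20 + 2·28 = 76
Stage 2: 20(ω_s−ω_c) = −76(ω_r−ω_c),  ω_r=0, ω_s=1
Stage 2: 20(1−ω_c) = −76(0−ω_c)  ⇒  96ω_c = 20  ⇒  ω_c = 5/24
  ⇒ ω_c²/ω_s² = 5/24
Coupling ω_s² = ω_s¹ ⇒ overall = 57/17 × 5/24 = 95/136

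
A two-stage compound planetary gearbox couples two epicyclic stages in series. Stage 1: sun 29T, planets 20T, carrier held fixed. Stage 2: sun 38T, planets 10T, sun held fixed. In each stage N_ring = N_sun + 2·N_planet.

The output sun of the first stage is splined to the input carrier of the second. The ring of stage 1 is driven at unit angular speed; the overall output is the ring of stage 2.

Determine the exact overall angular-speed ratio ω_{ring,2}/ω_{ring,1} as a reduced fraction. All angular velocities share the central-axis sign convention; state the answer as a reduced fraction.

-3312/841

Stage 1: N_ring = 29 + 2·20 = 69
Stage 1: 29(ω_s−ω_c) = −69(ω_r−ω_c),  ω_c=0, ω_r=1
Stage 1: ω_s = 0 − (69/29)(1−0) = -69/29
  ⇒ ω_s¹/ω_r¹ = -69/29
Stage 2: N_ring = 38 + 2·10 = 58
Stage 2: 38(ω_s−ω_c) = −58(ω_r−ω_c),  ω_s=0, ω_c=1
Stage 2: ω_r = 1 − (38/58)(0−1) = 48/29
  ⇒ ω_r²/ω_c² = 48/29
Coupling ω_c² = ω_s¹ ⇒ overall = -69/29 × 48/29 = -3312/841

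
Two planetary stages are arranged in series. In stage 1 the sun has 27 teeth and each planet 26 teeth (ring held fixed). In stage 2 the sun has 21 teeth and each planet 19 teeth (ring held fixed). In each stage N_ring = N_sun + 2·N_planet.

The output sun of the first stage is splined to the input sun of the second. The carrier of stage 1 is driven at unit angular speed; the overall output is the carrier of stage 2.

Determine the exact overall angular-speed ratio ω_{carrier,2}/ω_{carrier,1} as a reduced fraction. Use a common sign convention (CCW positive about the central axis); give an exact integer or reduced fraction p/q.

Stage 1: N_ring = 27 + 2·26 = 79
Stage 1: 27(ω_s−ω_c) = −79(ω_r−ω_c),  ω_r=0, ω_c=1
Stage 1: ω_s = 1 − (79/27)(0−1) = 106/27
  ⇒ ω_s¹/ω_c¹ = 106/27
Stage 2: N_ring = 21 + 2·19 = 59
Stage 2: 21(ω_s−ω_c) = −59(ω_r−ω_c),  ω_r=0, ω_s=1
Stage 2: 21(1−ω_c) = −59(0−ω_c)  ⇒  80ω_c = 21  ⇒  ω_c = 21/80
  ⇒ ω_c²/ω_s² = 21/80
Coupling ω_s² = ω_s¹ ⇒ overall = 106/27 × 21/80 = 371/360

371/360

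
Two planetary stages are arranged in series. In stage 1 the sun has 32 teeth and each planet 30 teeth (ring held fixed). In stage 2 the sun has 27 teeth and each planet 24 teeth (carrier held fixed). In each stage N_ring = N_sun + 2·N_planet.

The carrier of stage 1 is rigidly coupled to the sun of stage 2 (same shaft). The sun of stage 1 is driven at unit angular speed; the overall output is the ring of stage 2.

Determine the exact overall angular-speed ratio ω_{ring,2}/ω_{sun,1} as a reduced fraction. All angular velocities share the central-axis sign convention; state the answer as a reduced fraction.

Stage 1: N_ring = 32 + 2·30 = 92
Stage 1: 32(ω_s−ω_c) = −92(ω_r−ω_c),  ω_r=0, ω_s=1
Stage 1: 32(1−ω_c) = −92(0−ω_c)  ⇒  124ω_c = 32  ⇒  ω_c = 8/31
  ⇒ ω_c¹/ω_s¹ = 8/31
Stage 2: N_ring = 27 + 2·24 = 75
Stage 2: 27(ω_s−ω_c) = −75(ω_r−ω_c),  ω_c=0, ω_s=1
Stage 2: ω_r = 0 − (27/75)(1−0) = -9/25
  ⇒ ω_r²/ω_s² = -9/25
Coupling ω_s² = ω_c¹ ⇒ overall = 8/31 × -9/25 = -72/775

-72/775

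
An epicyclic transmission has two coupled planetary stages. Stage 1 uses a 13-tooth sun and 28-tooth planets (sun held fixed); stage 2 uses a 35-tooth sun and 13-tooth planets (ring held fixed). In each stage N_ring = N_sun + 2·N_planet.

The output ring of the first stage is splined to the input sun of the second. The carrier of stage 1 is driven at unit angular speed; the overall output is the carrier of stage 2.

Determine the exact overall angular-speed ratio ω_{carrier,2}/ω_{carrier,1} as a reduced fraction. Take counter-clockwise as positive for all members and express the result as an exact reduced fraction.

1435/3312

Stage 1: N_ring = 13 + 2·28 = 69
Stage 1: 13(ω_s−ω_c) = −69(ω_r−ω_c),  ω_s=0, ω_c=1
Stage 1: ω_r = 1 − (13/69)(0−1) = 82/69
  ⇒ ω_r¹/ω_c¹ = 82/69
Stage 2: N_ring = 35 + 2·13 = 61
Stage 2: 35(ω_s−ω_c) = −61(ω_r−ω_c),  ω_r=0, ω_s=1
Stage 2: 35(1−ω_c) = −61(0−ω_c)  ⇒  96ω_c = 35  ⇒  ω_c = 35/96
  ⇒ ω_c²/ω_s² = 35/96
Coupling ω_s² = ω_r¹ ⇒ overall = 82/69 × 35/96 = 1435/3312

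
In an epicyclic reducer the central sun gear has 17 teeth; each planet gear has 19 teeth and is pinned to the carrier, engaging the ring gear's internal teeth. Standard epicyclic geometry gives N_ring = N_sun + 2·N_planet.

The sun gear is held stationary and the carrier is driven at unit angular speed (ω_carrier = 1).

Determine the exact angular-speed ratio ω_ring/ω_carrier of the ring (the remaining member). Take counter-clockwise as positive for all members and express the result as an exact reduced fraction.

72/55

N_ring = 17 + 2·19 = 55
17(ω_s−ω_c) = −55(ω_r−ω_c),  ω_s=0, ω_c=1
ω_r = 1 − (17/55)(0−1) = 72/55
ω_r/ω_c = 72/55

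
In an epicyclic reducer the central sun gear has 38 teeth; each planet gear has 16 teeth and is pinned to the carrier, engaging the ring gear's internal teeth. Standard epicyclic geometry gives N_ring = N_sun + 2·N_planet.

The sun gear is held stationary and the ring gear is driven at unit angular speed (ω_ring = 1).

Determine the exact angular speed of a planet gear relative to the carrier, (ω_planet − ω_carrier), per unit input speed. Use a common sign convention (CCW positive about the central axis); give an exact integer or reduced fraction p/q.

665/432

N_ring = 38 + 2·16 = 70
38(ω_s−ω_c) = −70(ω_r−ω_c),  ω_s=0, ω_r=1
38(0−ω_c) = −70(1−ω_c)  ⇒  108ω_c = 70  ⇒  ω_c = 35/54
sun–planet: 38·(0−35/54) = −16·(ω_p−ω_c)  ⇒  ω_p−ω_c = −(38/16)·(-35/54) = 665/432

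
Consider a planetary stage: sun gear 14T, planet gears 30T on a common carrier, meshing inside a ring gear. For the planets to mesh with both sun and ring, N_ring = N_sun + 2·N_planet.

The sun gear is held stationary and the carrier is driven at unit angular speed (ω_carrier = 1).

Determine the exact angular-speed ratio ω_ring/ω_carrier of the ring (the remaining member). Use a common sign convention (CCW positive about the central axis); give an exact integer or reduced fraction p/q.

44/37

N_ring = 14 + 2·30 = 74
14(ω_s−ω_c) = −74(ω_r−ω_c),  ω_s=0, ω_c=1
ω_r = 1 − (14/74)(0−1) = 44/37
ω_r/ω_c = 44/37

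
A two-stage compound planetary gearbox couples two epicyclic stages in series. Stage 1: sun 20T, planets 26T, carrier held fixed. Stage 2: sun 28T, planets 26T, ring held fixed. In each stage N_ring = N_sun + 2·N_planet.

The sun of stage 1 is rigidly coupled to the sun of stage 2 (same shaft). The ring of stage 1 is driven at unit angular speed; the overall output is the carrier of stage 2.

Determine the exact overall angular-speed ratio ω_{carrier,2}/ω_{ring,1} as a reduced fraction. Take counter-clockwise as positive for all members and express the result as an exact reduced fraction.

-14/15

Stage 1: N_ring = 20 + 2·26 = 72
Stage 1: 20(ω_s−ω_c) = −72(ω_r−ω_c),  ω_c=0, ω_r=1
Stage 1: ω_s = 0 − (72/20)(1−0) = -18/5
  ⇒ ω_s¹/ω_r¹ = -18/5
Stage 2: N_ring = 28 + 2·26 = 80
Stage 2: 28(ω_s−ω_c) = −80(ω_r−ω_c),  ω_r=0, ω_s=1
Stage 2: 28(1−ω_c) = −80(0−ω_c)  ⇒  108ω_c = 28  ⇒  ω_c = 7/27
  ⇒ ω_c²/ω_s² = 7/27
Coupling ω_s² = ω_s¹ ⇒ overall = -18/5 × 7/27 = -14/15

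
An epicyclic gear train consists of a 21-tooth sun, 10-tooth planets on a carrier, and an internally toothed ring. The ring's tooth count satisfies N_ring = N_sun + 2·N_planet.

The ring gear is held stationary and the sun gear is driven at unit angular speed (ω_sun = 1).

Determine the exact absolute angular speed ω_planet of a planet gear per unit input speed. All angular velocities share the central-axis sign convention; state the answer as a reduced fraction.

-21/20

N_ring = 21 + 2·10 = 41
21(ω_s−ω_c) = −41(ω_r−ω_c),  ω_r=0, ω_s=1
21(1−ω_c) = −41(0−ω_c)  ⇒  62ω_c = 21  ⇒  ω_c = 21/62
sun–planet: 21·(1−21/62) = −10·(ω_p−ω_c)  ⇒  ω_p−ω_c = −(21/10)·(41/62) = -861/620
ω_p = 21/62 − 861/620 = -21/20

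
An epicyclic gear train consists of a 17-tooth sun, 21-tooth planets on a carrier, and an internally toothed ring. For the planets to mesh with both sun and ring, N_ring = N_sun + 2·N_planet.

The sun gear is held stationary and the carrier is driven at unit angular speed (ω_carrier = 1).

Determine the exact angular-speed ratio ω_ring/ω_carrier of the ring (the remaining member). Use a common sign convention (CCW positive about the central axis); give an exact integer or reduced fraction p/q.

N_ring = 17 + 2·21 = 59
17(ω_s−ω_c) = −59(ω_r−ω_c),  ω_s=0, ω_c=1
ω_r = 1 − (17/59)(0−1) = 76/59
ω_r/ω_c = 76/59

76/59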